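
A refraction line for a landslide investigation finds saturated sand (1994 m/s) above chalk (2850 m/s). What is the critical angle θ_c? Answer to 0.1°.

Critical incidence: sin θ_c = V₁/V₂ = 1994/2850 = 0.6996.
θ_c = arcsin 0.6996 = 44.40°.

44.4°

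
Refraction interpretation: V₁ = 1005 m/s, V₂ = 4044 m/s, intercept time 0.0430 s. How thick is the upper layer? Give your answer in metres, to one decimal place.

θ_c = arcsin(1005/4044) = 14.39°; cos θ_c = 0.9686.
tᵢ = 2h cos θ_c/V₁ ⇒ h = tᵢ·V₁/(2 cos θ_c) = 0.043·1005/(2·0.9686) = 22.31 m.

22.3 m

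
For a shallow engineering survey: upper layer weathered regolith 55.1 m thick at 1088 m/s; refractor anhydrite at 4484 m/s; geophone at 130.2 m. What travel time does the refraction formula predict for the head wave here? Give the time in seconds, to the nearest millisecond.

0.127 s

θ_c = arcsin(V₁/V₂) = arcsin(1088/4484) = 14.04°, cos θ_c = 0.9701.
Intercept time tᵢ = 2h cos θ_c / V₁ = 2·55.1·0.9701/1088 = 0.09826 s.
t = x/V₂ + tᵢ = 130.2/4484 + 0.09826 = 0.12730 s.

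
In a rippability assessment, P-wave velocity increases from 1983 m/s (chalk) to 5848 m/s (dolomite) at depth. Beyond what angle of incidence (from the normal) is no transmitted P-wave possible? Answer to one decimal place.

19.8°

Critical incidence: sin θ_c = V₁/V₂ = 1983/5848 = 0.3391.
θ_c = arcsin 0.3391 = 19.82°.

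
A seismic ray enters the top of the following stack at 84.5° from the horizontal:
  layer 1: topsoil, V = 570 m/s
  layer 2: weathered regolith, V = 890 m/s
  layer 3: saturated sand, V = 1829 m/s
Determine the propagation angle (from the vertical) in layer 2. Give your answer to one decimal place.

8.6°

From the normal: θ₁ = 90° − 84.5° = 5.5°.
Ray parameter p = sin 5.5° / 570 = 1.6815e-04 s/m.
sin θ_2 = p·V_2 = 1.6815e-04 × 890 = 0.1497.
θ_2 = 8.61° from the vertical.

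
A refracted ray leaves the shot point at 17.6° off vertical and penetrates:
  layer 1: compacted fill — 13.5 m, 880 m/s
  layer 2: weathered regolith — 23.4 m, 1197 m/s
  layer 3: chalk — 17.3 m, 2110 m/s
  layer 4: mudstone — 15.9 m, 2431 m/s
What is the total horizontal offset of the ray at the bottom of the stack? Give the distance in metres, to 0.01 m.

p = sin θ₁/V₁ = sin 17.6°/880 = 3.4360e-04 s/m is conserved through the stack.
Layer 1: θ = 17.60°; offset = 13.5·tan 17.60° = 4.2825 m.
Layer 2: sin θ = p·1197 = 0.4113 → θ = 24.29°; offset = 23.4·tan 24.29° = 10.5586 m.
Layer 3: sin θ = p·2110 = 0.7250 → θ = 46.47°; offset = 17.3·tan 46.47° = 18.2106 m.
Layer 4: sin θ = p·2431 = 0.8353 → θ = 56.65°; offset = 15.9·tan 56.65° = 24.1565 m.
Summing the layer offsets gives 57.2082 m.

57.21 m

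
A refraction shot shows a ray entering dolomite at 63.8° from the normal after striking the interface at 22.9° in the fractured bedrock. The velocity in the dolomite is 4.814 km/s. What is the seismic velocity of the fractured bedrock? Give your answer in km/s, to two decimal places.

2.09 km/s

Snell's law: sin 22.9°/V₁ = sin 63.8°/V₂.
V₁ = V₂·sin 22.9°/sin 63.8° = 4.814 × 0.4337 = 2.09 km/s.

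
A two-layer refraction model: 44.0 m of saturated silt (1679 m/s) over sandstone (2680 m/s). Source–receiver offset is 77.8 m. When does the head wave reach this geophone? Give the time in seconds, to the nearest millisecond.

θ_c = arcsin(V₁/V₂) = arcsin(1679/2680) = 38.79°, cos θ_c = 0.7794.
Intercept time tᵢ = 2h cos θ_c / V₁ = 2·44.0·0.7794/1679 = 0.04085 s.
t = x/V₂ + tᵢ = 77.8/2680 + 0.04085 = 0.06988 s.

0.070 s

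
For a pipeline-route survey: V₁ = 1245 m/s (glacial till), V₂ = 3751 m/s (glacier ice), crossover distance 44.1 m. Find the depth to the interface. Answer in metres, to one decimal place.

15.6 m

x_cross = 2h·√((V₂+V₁)/(V₂−V₁)) → h = x_cross / (2·√((V₂+V₁)/(V₂−V₁))).
√((V₂+V₁)/(V₂−V₁)) = √((3751+1245)/(3751−1245)) = 1.4120.
h = 44.1 / (2·1.4120) = 15.62 m.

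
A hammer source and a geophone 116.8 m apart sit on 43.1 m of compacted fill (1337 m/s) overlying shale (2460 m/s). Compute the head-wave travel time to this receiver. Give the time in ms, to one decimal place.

θ_c = arcsin(V₁/V₂) = arcsin(1337/2460) = 32.92°, cos θ_c = 0.8394.
Intercept time tᵢ = 2h cos θ_c / V₁ = 2·43.1·0.8394/1337 = 0.05412 s.
t = x/V₂ + tᵢ = 116.8/2460 + 0.05412 = 0.10160 s.

101.6 ms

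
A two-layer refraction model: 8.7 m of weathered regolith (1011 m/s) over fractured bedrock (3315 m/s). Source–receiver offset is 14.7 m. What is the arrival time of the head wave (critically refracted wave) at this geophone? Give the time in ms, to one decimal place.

20.8 ms

t = x/V₂ + 2h·√(V₂²−V₁²)/(V₁V₂).
√(V₂²−V₁²) = √(3315²−1011²) = 3157.1 m/s; delay term = 2·8.7·3157.1/(1011·3315) = 0.01639 s.
t = 14.7/3315 + 0.01639 = 0.02083 s.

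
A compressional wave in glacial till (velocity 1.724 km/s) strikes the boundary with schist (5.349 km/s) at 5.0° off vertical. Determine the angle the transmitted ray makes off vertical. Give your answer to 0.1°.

sin θ₁/V₁ = sin θ₂/V₂ ⇒ sin θ₂ = 5.349·sin 5.0°/1.724 = 5.349·0.0872/1.724 = 0.2704.
θ₂ = arcsin 0.2704 = 15.69° from the normal.

15.7°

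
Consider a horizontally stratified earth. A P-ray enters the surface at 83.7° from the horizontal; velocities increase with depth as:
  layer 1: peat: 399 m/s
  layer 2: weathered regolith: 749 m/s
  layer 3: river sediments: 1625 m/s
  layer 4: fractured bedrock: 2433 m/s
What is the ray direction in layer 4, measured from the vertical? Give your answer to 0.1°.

From the normal: θ₁ = 90° − 83.7° = 6.3°.
Ray parameter p = sin 6.3° / 399 = 2.7502e-04 s/m.
sin θ_4 = p·V_4 = 2.7502e-04 × 2433 = 0.6691.
θ_4 = 42.00° from the vertical.

42.0°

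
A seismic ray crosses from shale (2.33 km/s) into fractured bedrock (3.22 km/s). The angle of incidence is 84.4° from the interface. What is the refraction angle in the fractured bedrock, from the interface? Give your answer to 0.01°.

82.25°

Angle from the normal: 90° − 84.4° = 5.6°.
sin θ₁/V₁ = sin θ₂/V₂ ⇒ sin θ₂ = 3.22·sin 5.6°/2.33 = 3.22·0.0976/2.33 = 0.1349.
θ₂ = sin⁻¹(0.1349) = 7.75° (from vertical).
From the interface: 90° − 7.75° = 82.25°.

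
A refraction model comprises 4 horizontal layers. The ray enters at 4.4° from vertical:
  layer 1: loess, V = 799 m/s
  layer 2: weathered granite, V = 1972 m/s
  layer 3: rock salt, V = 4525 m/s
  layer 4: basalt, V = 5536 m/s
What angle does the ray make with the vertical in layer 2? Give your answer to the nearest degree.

Ray parameter p = sin 4.4° / 799 = 9.6019e-05 s/m.
sin θ_2 = p·V_2 = 9.6019e-05 × 1972 = 0.1893.
θ_2 = arcsin 0.1893 = 10.91°.

11°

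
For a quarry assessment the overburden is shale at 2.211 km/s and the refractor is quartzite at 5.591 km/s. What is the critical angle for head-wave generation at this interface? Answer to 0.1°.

Critical incidence: sin θ_c = V₁/V₂ = 2.211/5.591 = 0.3955.
θ_c = arcsin 0.3955 = 23.29°.

23.3°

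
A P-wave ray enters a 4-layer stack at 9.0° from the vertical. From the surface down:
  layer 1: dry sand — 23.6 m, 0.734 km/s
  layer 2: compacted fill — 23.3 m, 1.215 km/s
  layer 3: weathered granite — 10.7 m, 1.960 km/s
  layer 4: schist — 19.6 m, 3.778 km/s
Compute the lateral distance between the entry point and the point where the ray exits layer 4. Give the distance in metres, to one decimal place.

41.5 m

p = sin θ₁/V₁ = sin 9.0°/0.734 = 2.1313e-01 s/km is conserved through the stack.
Layer 1: θ = 9.00°; offset = 23.6·tan 9.00° = 3.738 m.
Layer 2: sin θ = p·1.215 = 0.2589 → θ = 15.01°; offset = 23.3·tan 15.01° = 6.247 m.
Layer 3: sin θ = p·1.960 = 0.4177 → θ = 24.69°; offset = 10.7·tan 24.69° = 4.919 m.
Layer 4: sin θ = p·3.778 = 0.8052 → θ = 53.63°; offset = 19.6·tan 53.63° = 26.613 m.
Σ offsets = 41.516 m.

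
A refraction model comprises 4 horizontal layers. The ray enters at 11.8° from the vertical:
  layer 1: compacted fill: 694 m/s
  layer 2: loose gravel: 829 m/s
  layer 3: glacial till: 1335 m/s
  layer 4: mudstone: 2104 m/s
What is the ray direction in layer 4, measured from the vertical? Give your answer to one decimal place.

Ray parameter p = sin 11.8° / 694 = 2.9466e-04 s/m.
sin θ_4 = p·V_4 = 2.9466e-04 × 2104 = 0.6200.
θ_4 = arcsin 0.6200 = 38.31°.

38.3°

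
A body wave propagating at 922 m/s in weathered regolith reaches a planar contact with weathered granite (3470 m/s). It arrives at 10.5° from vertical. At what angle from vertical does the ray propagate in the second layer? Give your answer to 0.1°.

43.3°

Snell's law: sin θ₂ = (V₂/V₁)·sin θ₁ = (3470/922)·sin 10.5° = 0.6859.
θ₂ = arcsin 0.6859 = 43.30° from the normal.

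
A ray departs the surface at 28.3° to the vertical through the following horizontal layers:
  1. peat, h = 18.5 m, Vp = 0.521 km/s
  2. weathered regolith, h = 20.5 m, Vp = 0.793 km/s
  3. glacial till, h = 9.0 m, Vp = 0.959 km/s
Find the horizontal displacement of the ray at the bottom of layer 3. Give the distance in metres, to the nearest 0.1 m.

47.4 m

Apply Snell's law at each interface; in layer i the horizontal offset is hᵢ·tan θᵢ.
Layer 1: θ = 28.30°; offset = 18.5·tan 28.30° = 9.961 m.
Layer 2: sin θ = 0.793·sin 28.3°/0.521 = 0.7216, θ = 46.19°; offset = 20.5·tan 46.19° = 21.367 m.
Layer 3: sin θ = 0.959·sin 28.3°/0.521 = 0.8726, θ = 60.77°; offset = 9.0·tan 60.77° = 16.083 m.
Summing the layer offsets gives 47.411 m.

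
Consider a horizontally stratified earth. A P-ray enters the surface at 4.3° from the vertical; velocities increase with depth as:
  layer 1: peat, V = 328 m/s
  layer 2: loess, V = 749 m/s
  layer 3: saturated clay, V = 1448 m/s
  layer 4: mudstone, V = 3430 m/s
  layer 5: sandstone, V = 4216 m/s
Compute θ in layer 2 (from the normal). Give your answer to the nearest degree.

10°

Snell's law across each interface conserves sin θ / V, so sin θ_2 = V_2·sin θ₁/V₁.
sin θ_2 = 749 × sin 4.3° / 328 = 0.1712.
θ_2 = 9.86° from the vertical.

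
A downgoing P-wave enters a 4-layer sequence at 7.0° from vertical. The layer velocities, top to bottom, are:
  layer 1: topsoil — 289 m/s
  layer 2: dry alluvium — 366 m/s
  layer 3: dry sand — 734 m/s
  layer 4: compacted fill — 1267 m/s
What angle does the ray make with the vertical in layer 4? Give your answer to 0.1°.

32.3°

Snell's law across each interface conserves sin θ / V, so sin θ_4 = V_4·sin θ₁/V₁.
sin θ_4 = 1267 × sin 7.0° / 289 = 0.5343.
θ_4 = 32.30° from the vertical.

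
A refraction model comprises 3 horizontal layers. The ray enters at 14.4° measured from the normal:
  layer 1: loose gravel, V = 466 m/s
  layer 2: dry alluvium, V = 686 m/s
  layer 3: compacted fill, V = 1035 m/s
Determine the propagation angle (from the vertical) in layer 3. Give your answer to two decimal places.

Snell's law across each interface conserves sin θ / V, so sin θ_3 = V_3·sin θ₁/V₁.
sin θ_3 = 1035 × sin 14.4° / 466 = 0.5523.
θ_3 = arcsin 0.5523 = 33.53°.

33.53°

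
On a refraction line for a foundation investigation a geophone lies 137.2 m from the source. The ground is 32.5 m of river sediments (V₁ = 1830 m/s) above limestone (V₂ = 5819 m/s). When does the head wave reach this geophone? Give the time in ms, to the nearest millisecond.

θ_c = arcsin(V₁/V₂) = arcsin(1830/5819) = 18.33°, cos θ_c = 0.9493.
Intercept time tᵢ = 2h cos θ_c / V₁ = 2·32.5·0.9493/1830 = 0.03372 s.
t = x/V₂ + tᵢ = 137.2/5819 + 0.03372 = 0.05729 s.

57 ms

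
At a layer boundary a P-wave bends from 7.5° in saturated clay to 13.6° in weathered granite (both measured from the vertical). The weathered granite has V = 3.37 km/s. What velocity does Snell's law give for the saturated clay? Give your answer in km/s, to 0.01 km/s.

1.87 km/s

sin 7.5° = 0.1305; sin 13.6° = 0.2351.
V₁ = V₂·(sin θ₁/sin θ₂) = 3.37·(0.1305/0.2351) = 1.87 km/s.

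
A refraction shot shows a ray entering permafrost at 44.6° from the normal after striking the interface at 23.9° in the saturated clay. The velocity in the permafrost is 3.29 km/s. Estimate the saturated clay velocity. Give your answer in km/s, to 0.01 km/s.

1.90 km/s

sin 23.9° = 0.4051; sin 44.6° = 0.7022.
V₁ = V₂·(sin θ₁/sin θ₂) = 3.29·(0.4051/0.7022) = 1.90 km/s.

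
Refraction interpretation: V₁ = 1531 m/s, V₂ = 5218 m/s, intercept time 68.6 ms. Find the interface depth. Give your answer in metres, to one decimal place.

h = tᵢ·V₁·V₂ / (2·√(V₂²−V₁²)).
√(V₂²−V₁²) = √(5218² − 1531²) = 4988.3 m/s.
h = 0.0686 s × 1531 × 5218 / (2 × 4988.3) = 54.93 m.

54.9 m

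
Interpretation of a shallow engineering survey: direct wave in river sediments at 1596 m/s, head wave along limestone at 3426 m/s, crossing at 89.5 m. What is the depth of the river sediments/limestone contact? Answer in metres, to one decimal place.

h = (x_cross/2)·√((V₂−V₁)/(V₂+V₁)).
(V₂−V₁)/(V₂+V₁) = (3426−1596)/(3426+1596) = 0.3644; √ = 0.6037.
h = (89.5/2)·0.6037 = 27.01 m.

27.0 m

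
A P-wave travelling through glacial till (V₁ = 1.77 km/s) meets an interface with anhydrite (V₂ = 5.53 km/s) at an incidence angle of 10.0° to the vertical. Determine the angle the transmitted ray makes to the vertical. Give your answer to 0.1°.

32.9°

Snell's law: sin θ₂ = (V₂/V₁)·sin θ₁ = (5.53/1.77)·sin 10.0° = 0.5425.
θ₂ = sin⁻¹(0.5425) = 32.86° (from vertical).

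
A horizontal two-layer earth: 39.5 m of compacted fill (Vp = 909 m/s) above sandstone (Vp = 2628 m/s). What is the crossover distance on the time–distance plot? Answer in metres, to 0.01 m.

113.32 m

θ_c = arcsin(909/2628) = 20.24°, so cos θ_c = 0.9383 and tᵢ = 2h cos θ_c/V₁ = 0.0815 s.
At crossover x/V₁ = x/V₂ + tᵢ ⇒ x = tᵢ/(1/V₁ − 1/V₂) = 0.08154/(1.1001e-03 − 3.8052e-04) = 113.32 m.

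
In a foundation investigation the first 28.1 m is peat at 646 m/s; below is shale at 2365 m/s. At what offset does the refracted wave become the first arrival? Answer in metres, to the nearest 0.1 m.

74.4 m

θ_c = arcsin(646/2365) = 15.85°, so cos θ_c = 0.9620 and tᵢ = 2h cos θ_c/V₁ = 0.0837 s.
At crossover x/V₁ = x/V₂ + tᵢ ⇒ x = tᵢ/(1/V₁ − 1/V₂) = 0.08369/(1.5480e-03 − 4.2283e-04) = 74.38 m.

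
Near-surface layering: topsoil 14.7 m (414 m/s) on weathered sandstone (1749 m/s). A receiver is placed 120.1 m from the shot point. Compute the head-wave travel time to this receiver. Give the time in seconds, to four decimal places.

0.1377 s

θ_c = arcsin(V₁/V₂) = arcsin(414/1749) = 13.69°, cos θ_c = 0.9716.
Intercept time tᵢ = 2h cos θ_c / V₁ = 2·14.7·0.9716/414 = 0.06900 s.
t = x/V₂ + tᵢ = 120.1/1749 + 0.06900 = 0.13766 s.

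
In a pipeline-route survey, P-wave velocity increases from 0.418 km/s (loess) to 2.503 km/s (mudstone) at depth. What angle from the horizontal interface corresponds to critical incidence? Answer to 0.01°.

Critical incidence: sin θ_c = V₁/V₂ = 0.418/2.503 = 0.1670.
θ_c = arcsin 0.1670 = 9.61°.
Measured from the interface: 90° − 9.61° = 80.39°.

80.39°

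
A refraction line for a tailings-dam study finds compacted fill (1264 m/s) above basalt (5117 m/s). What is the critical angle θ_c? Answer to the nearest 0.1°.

Critical incidence: sin θ_c = V₁/V₂ = 1264/5117 = 0.2470.
θ_c = arcsin 0.2470 = 14.30°.

14.3°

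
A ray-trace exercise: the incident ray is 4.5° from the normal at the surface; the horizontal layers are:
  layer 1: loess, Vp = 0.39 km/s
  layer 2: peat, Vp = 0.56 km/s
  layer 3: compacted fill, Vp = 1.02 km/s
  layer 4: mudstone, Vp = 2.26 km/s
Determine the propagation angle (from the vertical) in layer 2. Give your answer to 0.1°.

Snell's law across each interface conserves sin θ / V, so sin θ_2 = V_2·sin θ₁/V₁.
sin θ_2 = 0.56 × sin 4.5° / 0.39 = 0.1127.
θ_2 = arcsin 0.1127 = 6.47°.

6.5°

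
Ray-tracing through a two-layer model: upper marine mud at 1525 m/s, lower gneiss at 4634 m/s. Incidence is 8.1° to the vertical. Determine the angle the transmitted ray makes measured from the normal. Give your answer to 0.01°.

25.35°

Snell's law: sin θ₂ = (V₂/V₁)·sin θ₁ = (4634/1525)·sin 8.1° = 0.4282.
θ₂ = sin⁻¹(0.4282) = 25.35° (from vertical).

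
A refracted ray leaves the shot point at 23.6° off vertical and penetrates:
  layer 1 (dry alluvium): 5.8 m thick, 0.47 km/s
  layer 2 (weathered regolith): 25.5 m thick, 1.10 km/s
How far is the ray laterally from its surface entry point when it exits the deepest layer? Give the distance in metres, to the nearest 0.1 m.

70.9 m

Apply Snell's law at each interface; in layer i the horizontal offset is hᵢ·tan θᵢ.
Layer 1: θ = 23.60°; offset = 5.8·tan 23.60° = 2.534 m.
Layer 2: sin θ = 1.10·sin 23.6°/0.47 = 0.9370, θ = 69.55°; offset = 25.5·tan 69.55° = 68.390 m.
Total horizontal offset = 70.924 m.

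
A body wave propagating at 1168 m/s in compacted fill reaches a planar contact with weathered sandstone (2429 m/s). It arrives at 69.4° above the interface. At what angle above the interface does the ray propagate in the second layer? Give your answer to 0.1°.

Convert to the normal: θ₁ = 90° − 69.4° = 20.6°.
Snell's law: sin θ₂ = (V₂/V₁)·sin θ₁ = (2429/1168)·sin 20.6° = 0.7317.
θ₂ = sin⁻¹(0.7317) = 47.03° (from vertical).
From the interface: 90° − 47.03° = 42.97°.

43.0°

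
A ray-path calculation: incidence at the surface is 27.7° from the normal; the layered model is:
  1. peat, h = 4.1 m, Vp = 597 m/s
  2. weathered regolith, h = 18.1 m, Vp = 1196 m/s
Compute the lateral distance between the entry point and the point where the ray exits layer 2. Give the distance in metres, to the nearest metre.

p = sin θ₁/V₁ = sin 27.7°/597 = 7.7863e-04 s/m is conserved through the stack.
Layer 1: θ = 27.70°; offset = 4.1·tan 27.70° = 2.153 m.
Layer 2: sin θ = p·1196 = 0.9312 → θ = 68.63°; offset = 18.1·tan 68.63° = 46.255 m.
Total horizontal offset = 48.408 m.

48 m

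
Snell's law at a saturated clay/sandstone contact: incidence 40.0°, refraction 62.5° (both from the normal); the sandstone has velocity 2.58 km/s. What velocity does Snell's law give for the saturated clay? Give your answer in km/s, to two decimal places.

Snell's law: sin 40.0°/V₁ = sin 62.5°/V₂.
V₁ = V₂·sin 40.0°/sin 62.5° = 2.58 × 0.7247 = 1.87 km/s.

1.87 km/s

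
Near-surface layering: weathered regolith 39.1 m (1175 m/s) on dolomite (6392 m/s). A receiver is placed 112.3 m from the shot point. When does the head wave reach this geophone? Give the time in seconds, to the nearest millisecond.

0.083 s

t = x/V₂ + 2h·√(V₂²−V₁²)/(V₁V₂).
√(V₂²−V₁²) = √(6392²−1175²) = 6283.1 m/s; delay term = 2·39.1·6283.1/(1175·6392) = 0.06542 s.
t = 112.3/6392 + 0.06542 = 0.08299 s.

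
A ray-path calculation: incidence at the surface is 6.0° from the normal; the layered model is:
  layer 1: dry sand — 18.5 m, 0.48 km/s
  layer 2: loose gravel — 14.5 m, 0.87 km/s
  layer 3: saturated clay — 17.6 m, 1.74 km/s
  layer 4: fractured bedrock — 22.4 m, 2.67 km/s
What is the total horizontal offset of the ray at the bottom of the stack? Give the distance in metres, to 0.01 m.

27.96 m

Ray parameter p = sin 6.0° / 0.48 km/s = 2.1777e-01 s/km.
Layer 1: θ = 6.00°; offset = 18.5·tan 6.00° = 1.9444 m.
Layer 2: sin θ = p·0.87 = 0.1895 → θ = 10.92°; offset = 14.5·tan 10.92° = 2.7978 m.
Layer 3: sin θ = p·1.74 = 0.3789 → θ = 22.27°; offset = 17.6·tan 22.27° = 7.2063 m.
Layer 4: sin θ = p·2.67 = 0.5814 → θ = 35.55°; offset = 22.4·tan 35.55° = 16.0084 m.
Total horizontal offset = 27.9569 m.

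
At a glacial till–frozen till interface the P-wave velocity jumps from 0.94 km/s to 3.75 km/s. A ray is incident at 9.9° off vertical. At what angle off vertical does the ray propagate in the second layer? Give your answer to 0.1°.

sin θ₁/V₁ = sin θ₂/V₂ ⇒ sin θ₂ = 3.75·sin 9.9°/0.94 = 3.75·0.1719/0.94 = 0.6859.
θ₂ = arcsin 0.6859 = 43.31° from the normal.

43.3°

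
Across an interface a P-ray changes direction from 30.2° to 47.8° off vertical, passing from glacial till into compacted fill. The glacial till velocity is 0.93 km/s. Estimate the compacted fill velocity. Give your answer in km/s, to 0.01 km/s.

1.37 km/s

sin 30.2° = 0.5030; sin 47.8° = 0.7408.
V₂ = V₁·(sin θ₂/sin θ₁) = 0.93·(0.7408/0.5030) = 1.37 km/s.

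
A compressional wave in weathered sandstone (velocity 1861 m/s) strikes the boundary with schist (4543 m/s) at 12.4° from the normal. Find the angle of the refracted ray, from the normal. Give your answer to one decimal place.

Snell's law: sin θ₂ = (V₂/V₁)·sin θ₁ = (4543/1861)·sin 12.4° = 0.5242.
θ₂ = sin⁻¹(0.5242) = 31.61° (from vertical).

31.6°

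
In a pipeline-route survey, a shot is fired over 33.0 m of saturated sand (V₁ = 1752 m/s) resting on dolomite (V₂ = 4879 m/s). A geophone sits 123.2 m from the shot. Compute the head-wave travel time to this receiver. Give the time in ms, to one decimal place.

60.4 ms

θ_c = arcsin(V₁/V₂) = arcsin(1752/4879) = 21.04°, cos θ_c = 0.9333.
Intercept time tᵢ = 2h cos θ_c / V₁ = 2·33.0·0.9333/1752 = 0.03516 s.
t = x/V₂ + tᵢ = 123.2/4879 + 0.03516 = 0.06041 s.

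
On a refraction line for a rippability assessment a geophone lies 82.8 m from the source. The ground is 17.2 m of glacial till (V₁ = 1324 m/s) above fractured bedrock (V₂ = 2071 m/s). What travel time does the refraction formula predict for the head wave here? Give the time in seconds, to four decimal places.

0.0600 s

θ_c = arcsin(V₁/V₂) = arcsin(1324/2071) = 39.74°, cos θ_c = 0.7690.
Intercept time tᵢ = 2h cos θ_c / V₁ = 2·17.2·0.7690/1324 = 0.01998 s.
t = x/V₂ + tᵢ = 82.8/2071 + 0.01998 = 0.05996 s.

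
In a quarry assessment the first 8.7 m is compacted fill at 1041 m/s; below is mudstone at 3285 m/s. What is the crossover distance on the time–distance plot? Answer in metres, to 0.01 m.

θ_c = arcsin(1041/3285) = 18.48°, so cos θ_c = 0.9485 and tᵢ = 2h cos θ_c/V₁ = 0.0159 s.
At crossover x/V₁ = x/V₂ + tᵢ ⇒ x = tᵢ/(1/V₁ − 1/V₂) = 0.01585/(9.6061e-04 − 3.0441e-04) = 24.16 m.

24.16 m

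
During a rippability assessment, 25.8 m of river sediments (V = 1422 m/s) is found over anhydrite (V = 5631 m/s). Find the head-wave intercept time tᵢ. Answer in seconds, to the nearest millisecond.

tᵢ = 2h·√(V₂²−V₁²)/(V₁V₂).
√(V₂²−V₁²) = √(5631²−1422²) = 5448.5 m/s.
tᵢ = 2·25.8·5448.5/(1422·5631) = 0.03511 s.

0.035 s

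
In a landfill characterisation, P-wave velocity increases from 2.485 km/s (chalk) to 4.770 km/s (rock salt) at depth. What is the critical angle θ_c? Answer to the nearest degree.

31°

At critical incidence the refracted ray runs along the interface (θ₂ = 90°), so sin θ_c = V₁/V₂.
θ_c = arcsin(2.485/4.770) = arcsin 0.5210 = 31.40°.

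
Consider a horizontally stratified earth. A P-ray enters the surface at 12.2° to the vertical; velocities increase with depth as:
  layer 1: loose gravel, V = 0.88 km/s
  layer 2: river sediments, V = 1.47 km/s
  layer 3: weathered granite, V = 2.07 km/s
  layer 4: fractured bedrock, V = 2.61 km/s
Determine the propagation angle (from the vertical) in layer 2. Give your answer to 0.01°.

Snell's law across each interface conserves sin θ / V, so sin θ_2 = V_2·sin θ₁/V₁.
sin θ_2 = 1.47 × sin 12.2° / 0.88 = 0.3530.
θ_2 = arcsin 0.3530 = 20.67°.

20.67°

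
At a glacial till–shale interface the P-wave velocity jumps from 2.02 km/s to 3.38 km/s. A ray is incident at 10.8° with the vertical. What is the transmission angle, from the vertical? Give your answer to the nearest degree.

18°

sin θ₁/V₁ = sin θ₂/V₂ ⇒ sin θ₂ = 3.38·sin 10.8°/2.02 = 3.38·0.1874/2.02 = 0.3135.
θ₂ = sin⁻¹(0.3135) = 18.27° (from vertical).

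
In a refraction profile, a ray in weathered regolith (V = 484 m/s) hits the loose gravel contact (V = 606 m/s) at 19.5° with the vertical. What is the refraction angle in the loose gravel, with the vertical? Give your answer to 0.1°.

sin θ₁/V₁ = sin θ₂/V₂ ⇒ sin θ₂ = 606·sin 19.5°/484 = 606·0.3338/484 = 0.4179.
θ₂ = arcsin 0.4179 = 24.71° from the normal.

24.7°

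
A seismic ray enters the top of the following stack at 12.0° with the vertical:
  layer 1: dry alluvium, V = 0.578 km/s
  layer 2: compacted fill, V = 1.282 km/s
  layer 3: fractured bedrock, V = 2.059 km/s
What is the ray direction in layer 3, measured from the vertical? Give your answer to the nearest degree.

48°

Snell's law across each interface conserves sin θ / V, so sin θ_3 = V_3·sin θ₁/V₁.
sin θ_3 = 2.059 × sin 12.0° / 0.578 = 0.7406.
θ_3 = 47.79° from the vertical.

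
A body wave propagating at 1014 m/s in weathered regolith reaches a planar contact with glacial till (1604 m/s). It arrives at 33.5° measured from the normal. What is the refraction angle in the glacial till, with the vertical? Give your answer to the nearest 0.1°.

60.8°

sin θ₁/V₁ = sin θ₂/V₂ ⇒ sin θ₂ = 1604·sin 33.5°/1014 = 1604·0.5519/1014 = 0.8731.
θ₂ = arcsin 0.8731 = 60.82° from the normal.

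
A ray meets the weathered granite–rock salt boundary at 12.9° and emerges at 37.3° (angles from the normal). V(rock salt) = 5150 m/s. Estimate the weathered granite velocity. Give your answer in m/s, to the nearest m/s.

Snell's law: sin 12.9°/V₁ = sin 37.3°/V₂.
V₁ = V₂·sin 12.9°/sin 37.3° = 5150 × 0.3684 = 1897.29 m/s.

1897 m/s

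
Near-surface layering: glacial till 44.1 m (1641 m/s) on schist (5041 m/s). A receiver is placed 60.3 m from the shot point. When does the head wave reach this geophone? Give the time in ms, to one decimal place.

t = x/V₂ + 2h·√(V₂²−V₁²)/(V₁V₂).
√(V₂²−V₁²) = √(5041²−1641²) = 4766.4 m/s; delay term = 2·44.1·4766.4/(1641·5041) = 0.05082 s.
t = 60.3/5041 + 0.05082 = 0.06278 s.

62.8 ms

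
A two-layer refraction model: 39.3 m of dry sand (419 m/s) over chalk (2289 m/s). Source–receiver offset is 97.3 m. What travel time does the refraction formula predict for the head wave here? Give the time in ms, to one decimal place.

t = x/V₂ + 2h·√(V₂²−V₁²)/(V₁V₂).
√(V₂²−V₁²) = √(2289²−419²) = 2250.3 m/s; delay term = 2·39.3·2250.3/(419·2289) = 0.18442 s.
t = 97.3/2289 + 0.18442 = 0.22693 s.

226.9 ms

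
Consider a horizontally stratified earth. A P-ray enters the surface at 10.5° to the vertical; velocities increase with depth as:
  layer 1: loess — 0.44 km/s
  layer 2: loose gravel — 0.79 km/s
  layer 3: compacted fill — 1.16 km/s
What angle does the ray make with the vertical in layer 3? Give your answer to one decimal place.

28.7°

Snell's law across each interface conserves sin θ / V, so sin θ_3 = V_3·sin θ₁/V₁.
sin θ_3 = 1.16 × sin 10.5° / 0.44 = 0.4804.
θ_3 = arcsin 0.4804 = 28.71°.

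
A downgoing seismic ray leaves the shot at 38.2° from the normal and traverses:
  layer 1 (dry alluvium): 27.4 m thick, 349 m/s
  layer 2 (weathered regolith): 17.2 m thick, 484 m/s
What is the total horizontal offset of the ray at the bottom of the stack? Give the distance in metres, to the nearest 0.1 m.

Apply Snell's law at each interface; in layer i the horizontal offset is hᵢ·tan θᵢ.
Layer 1: θ = 38.20°; offset = 27.4·tan 38.20° = 21.562 m.
Layer 2: sin θ = 484·sin 38.2°/349 = 0.8576, θ = 59.05°; offset = 17.2·tan 59.05° = 28.683 m.
Σ offsets = 50.245 m.

50.2 m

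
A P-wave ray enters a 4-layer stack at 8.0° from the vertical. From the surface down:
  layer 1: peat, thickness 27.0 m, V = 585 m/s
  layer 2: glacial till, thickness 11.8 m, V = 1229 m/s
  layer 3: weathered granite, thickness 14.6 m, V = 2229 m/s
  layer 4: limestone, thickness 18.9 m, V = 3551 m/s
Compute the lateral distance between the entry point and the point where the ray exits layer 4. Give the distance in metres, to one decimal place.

46.4 m

Ray parameter p = sin 8.0° / 585 m/s = 2.3790e-04 s/m.
Layer 1: θ = 8.00°; offset = 27.0·tan 8.00° = 3.795 m.
Layer 2: sin θ = p·1229 = 0.2924 → θ = 17.00°; offset = 11.8·tan 17.00° = 3.608 m.
Layer 3: sin θ = p·2229 = 0.5303 → θ = 32.02°; offset = 14.6·tan 32.02° = 9.132 m.
Layer 4: sin θ = p·3551 = 0.8448 → θ = 57.65°; offset = 18.9·tan 57.65° = 29.839 m.
Σ offsets = 46.373 m.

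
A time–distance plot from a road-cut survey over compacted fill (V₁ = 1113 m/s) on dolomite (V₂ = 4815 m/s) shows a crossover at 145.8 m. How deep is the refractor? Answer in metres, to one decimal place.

x_cross = 2h·√((V₂+V₁)/(V₂−V₁)) → h = x_cross / (2·√((V₂+V₁)/(V₂−V₁))).
√((V₂+V₁)/(V₂−V₁)) = √((4815+1113)/(4815−1113)) = 1.2654.
h = 145.8 / (2·1.2654) = 57.61 m.

57.6 m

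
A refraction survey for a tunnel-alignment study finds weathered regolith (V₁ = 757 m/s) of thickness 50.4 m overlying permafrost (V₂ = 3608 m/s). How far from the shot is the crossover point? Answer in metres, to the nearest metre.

125 m

x_cross = 2h·√((V₂+V₁)/(V₂−V₁)).
(V₂+V₁)/(V₂−V₁) = (3608+757)/(3608−757) = 1.5310; √ = 1.2374.
x_cross = 2·50.4·1.2374 = 124.73 m.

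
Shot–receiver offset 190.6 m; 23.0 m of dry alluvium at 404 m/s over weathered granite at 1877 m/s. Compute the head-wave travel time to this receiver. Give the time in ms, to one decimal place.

212.7 ms

t = x/V₂ + 2h·√(V₂²−V₁²)/(V₁V₂).
√(V₂²−V₁²) = √(1877²−404²) = 1833.0 m/s; delay term = 2·23.0·1833.0/(404·1877) = 0.11119 s.
t = 190.6/1877 + 0.11119 = 0.21274 s.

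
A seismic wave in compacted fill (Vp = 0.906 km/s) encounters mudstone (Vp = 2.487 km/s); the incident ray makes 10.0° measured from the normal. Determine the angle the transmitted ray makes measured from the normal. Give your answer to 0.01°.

28.47°

Snell's law: sin θ₂ = (V₂/V₁)·sin θ₁ = (2.487/0.906)·sin 10.0° = 0.4767.
θ₂ = sin⁻¹(0.4767) = 28.47° (from vertical).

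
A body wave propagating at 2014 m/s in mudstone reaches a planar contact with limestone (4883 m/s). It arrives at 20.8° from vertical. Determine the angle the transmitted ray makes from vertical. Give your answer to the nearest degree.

59°

sin θ₁/V₁ = sin θ₂/V₂ ⇒ sin θ₂ = 4883·sin 20.8°/2014 = 4883·0.3551/2014 = 0.8610.
θ₂ = sin⁻¹(0.8610) = 59.43° (from vertical).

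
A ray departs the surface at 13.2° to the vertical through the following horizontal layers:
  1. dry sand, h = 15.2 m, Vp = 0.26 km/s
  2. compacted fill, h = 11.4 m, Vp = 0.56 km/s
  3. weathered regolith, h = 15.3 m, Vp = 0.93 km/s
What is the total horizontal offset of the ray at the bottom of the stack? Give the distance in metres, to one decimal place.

31.7 m

Ray parameter p = sin 13.2° / 0.26 km/s = 8.7827e-01 s/km.
Layer 1: θ = 13.20°; offset = 15.2·tan 13.20° = 3.565 m.
Layer 2: sin θ = p·0.56 = 0.4918 → θ = 29.46°; offset = 11.4·tan 29.46° = 6.440 m.
Layer 3: sin θ = p·0.93 = 0.8168 → θ = 54.77°; offset = 15.3·tan 54.77° = 21.661 m.
Total horizontal offset = 31.666 m.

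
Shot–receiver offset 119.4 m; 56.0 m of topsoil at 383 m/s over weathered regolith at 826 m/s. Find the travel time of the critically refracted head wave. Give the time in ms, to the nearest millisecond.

404 ms

t = x/V₂ + 2h·√(V₂²−V₁²)/(V₁V₂).
√(V₂²−V₁²) = √(826²−383²) = 731.8 m/s; delay term = 2·56.0·731.8/(383·826) = 0.25909 s.
t = 119.4/826 + 0.25909 = 0.40364 s.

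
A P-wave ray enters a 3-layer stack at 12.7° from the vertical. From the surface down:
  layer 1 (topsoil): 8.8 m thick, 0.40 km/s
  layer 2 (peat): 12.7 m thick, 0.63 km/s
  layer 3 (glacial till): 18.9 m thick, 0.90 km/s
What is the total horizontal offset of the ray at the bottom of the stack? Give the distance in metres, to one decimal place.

Ray parameter p = sin 12.7° / 0.40 km/s = 5.4962e-01 s/km.
Layer 1: θ = 12.70°; offset = 8.8·tan 12.70° = 1.983 m.
Layer 2: sin θ = p·0.63 = 0.3463 → θ = 20.26°; offset = 12.7·tan 20.26° = 4.687 m.
Layer 3: sin θ = p·0.90 = 0.4947 → θ = 29.65°; offset = 18.9·tan 29.65° = 10.757 m.
Σ offsets = 17.428 m.

17.4 m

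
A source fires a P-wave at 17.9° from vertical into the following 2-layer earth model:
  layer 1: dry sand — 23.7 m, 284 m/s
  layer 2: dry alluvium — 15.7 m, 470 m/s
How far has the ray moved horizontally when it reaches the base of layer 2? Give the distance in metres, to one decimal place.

Apply Snell's law at each interface; in layer i the horizontal offset is hᵢ·tan θᵢ.
Layer 1: θ = 17.90°; offset = 23.7·tan 17.90° = 7.655 m.
Layer 2: sin θ = 470·sin 17.9°/284 = 0.5087, θ = 30.57°; offset = 15.7·tan 30.57° = 9.275 m.
Summing the layer offsets gives 16.930 m.

16.9 m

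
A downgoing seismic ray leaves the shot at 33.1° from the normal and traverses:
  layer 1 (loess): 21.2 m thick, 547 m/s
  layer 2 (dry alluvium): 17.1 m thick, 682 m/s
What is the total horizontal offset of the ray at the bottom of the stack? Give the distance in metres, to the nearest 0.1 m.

Apply Snell's law at each interface; in layer i the horizontal offset is hᵢ·tan θᵢ.
Layer 1: θ = 33.10°; offset = 21.2·tan 33.10° = 13.820 m.
Layer 2: sin θ = 682·sin 33.1°/547 = 0.6809, θ = 42.91°; offset = 17.1·tan 42.91° = 15.897 m.
Σ offsets = 29.717 m.

29.7 m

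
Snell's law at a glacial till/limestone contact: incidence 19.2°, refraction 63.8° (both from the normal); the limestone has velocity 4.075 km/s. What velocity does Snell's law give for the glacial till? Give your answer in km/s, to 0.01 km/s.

1.49 km/s

Snell's law: sin 19.2°/V₁ = sin 63.8°/V₂.
V₁ = V₂·sin 19.2°/sin 63.8° = 4.075 × 0.3665 = 1.49 km/s.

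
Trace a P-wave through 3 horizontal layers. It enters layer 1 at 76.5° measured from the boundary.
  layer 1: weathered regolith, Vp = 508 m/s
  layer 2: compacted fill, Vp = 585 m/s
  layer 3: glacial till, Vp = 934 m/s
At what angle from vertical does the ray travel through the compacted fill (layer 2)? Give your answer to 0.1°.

15.6°

From the normal: θ₁ = 90° − 76.5° = 13.5°.
Snell's law across each interface conserves sin θ / V, so sin θ_2 = V_2·sin θ₁/V₁.
sin θ_2 = 585 × sin 13.5° / 508 = 0.2688.
θ_2 = arcsin 0.2688 = 15.59°.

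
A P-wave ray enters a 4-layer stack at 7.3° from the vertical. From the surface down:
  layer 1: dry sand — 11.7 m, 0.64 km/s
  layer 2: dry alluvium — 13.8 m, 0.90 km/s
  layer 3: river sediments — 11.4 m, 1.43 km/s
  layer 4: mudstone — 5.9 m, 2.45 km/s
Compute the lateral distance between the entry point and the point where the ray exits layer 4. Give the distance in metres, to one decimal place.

Ray parameter p = sin 7.3° / 0.64 km/s = 1.9854e-01 s/km.
Layer 1: θ = 7.30°; offset = 11.7·tan 7.30° = 1.499 m.
Layer 2: sin θ = p·0.90 = 0.1787 → θ = 10.29°; offset = 13.8·tan 10.29° = 2.506 m.
Layer 3: sin θ = p·1.43 = 0.2839 → θ = 16.49°; offset = 11.4·tan 16.49° = 3.375 m.
Layer 4: sin θ = p·2.45 = 0.4864 → θ = 29.11°; offset = 5.9·tan 29.11° = 3.285 m.
Σ offsets = 10.665 m.

10.7 m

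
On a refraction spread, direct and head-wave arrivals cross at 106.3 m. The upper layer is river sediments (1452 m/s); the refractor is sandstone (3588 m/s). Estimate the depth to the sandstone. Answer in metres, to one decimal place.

34.6 m

x_cross = 2h·√((V₂+V₁)/(V₂−V₁)) → h = x_cross / (2·√((V₂+V₁)/(V₂−V₁))).
√((V₂+V₁)/(V₂−V₁)) = √((3588+1452)/(3588−1452)) = 1.5361.
h = 106.3 / (2·1.5361) = 34.60 m.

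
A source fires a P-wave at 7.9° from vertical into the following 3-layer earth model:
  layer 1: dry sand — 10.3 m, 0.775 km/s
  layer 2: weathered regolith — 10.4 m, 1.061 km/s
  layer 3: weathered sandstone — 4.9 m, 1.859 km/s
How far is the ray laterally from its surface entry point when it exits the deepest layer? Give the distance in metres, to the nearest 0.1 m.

Apply Snell's law at each interface; in layer i the horizontal offset is hᵢ·tan θᵢ.
Layer 1: θ = 7.90°; offset = 10.3·tan 7.90° = 1.429 m.
Layer 2: sin θ = 1.061·sin 7.9°/0.775 = 0.1882, θ = 10.85°; offset = 10.4·tan 10.85° = 1.993 m.
Layer 3: sin θ = 1.859·sin 7.9°/0.775 = 0.3297, θ = 19.25°; offset = 4.9·tan 19.25° = 1.711 m.
Total horizontal offset = 5.133 m.

5.1 m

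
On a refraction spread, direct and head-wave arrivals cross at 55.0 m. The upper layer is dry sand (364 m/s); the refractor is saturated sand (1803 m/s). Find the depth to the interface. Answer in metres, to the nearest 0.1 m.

22.4 m

x_cross = 2h·√((V₂+V₁)/(V₂−V₁)) → h = x_cross / (2·√((V₂+V₁)/(V₂−V₁))).
√((V₂+V₁)/(V₂−V₁)) = √((1803+364)/(1803−364)) = 1.2272.
h = 55.0 / (2·1.2272) = 22.41 m.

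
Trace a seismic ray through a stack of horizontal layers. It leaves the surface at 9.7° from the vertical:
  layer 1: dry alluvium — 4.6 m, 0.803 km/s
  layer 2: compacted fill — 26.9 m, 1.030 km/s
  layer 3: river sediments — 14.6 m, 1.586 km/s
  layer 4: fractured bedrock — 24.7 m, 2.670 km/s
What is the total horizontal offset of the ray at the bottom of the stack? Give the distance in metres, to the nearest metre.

29 m

Ray parameter p = sin 9.7° / 0.803 km/s = 2.0982e-01 s/km.
Layer 1: θ = 9.70°; offset = 4.6·tan 9.70° = 0.786 m.
Layer 2: sin θ = p·1.030 = 0.2161 → θ = 12.48°; offset = 26.9·tan 12.48° = 5.954 m.
Layer 3: sin θ = p·1.586 = 0.3328 → θ = 19.44°; offset = 14.6·tan 19.44° = 5.152 m.
Layer 4: sin θ = p·2.670 = 0.5602 → θ = 34.07°; offset = 24.7·tan 34.07° = 16.705 m.
Σ offsets = 28.598 m.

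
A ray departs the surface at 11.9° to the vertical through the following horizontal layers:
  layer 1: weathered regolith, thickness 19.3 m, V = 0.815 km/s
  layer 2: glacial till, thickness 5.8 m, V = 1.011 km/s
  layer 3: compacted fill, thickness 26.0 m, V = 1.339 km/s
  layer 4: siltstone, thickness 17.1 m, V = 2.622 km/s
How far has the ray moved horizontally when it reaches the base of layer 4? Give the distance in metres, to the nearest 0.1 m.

Ray parameter p = sin 11.9° / 0.815 km/s = 2.5301e-01 s/km.
Layer 1: θ = 11.90°; offset = 19.3·tan 11.90° = 4.067 m.
Layer 2: sin θ = p·1.011 = 0.2558 → θ = 14.82°; offset = 5.8·tan 14.82° = 1.535 m.
Layer 3: sin θ = p·1.339 = 0.3388 → θ = 19.80°; offset = 26.0·tan 19.80° = 9.362 m.
Layer 4: sin θ = p·2.622 = 0.6634 → θ = 41.56°; offset = 17.1·tan 41.56° = 15.160 m.
Total horizontal offset = 30.124 m.

30.1 m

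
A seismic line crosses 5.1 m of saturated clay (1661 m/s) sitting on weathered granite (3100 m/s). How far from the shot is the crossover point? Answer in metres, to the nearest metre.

θ_c = arcsin(1661/3100) = 32.40°, so cos θ_c = 0.8443 and tᵢ = 2h cos θ_c/V₁ = 0.0052 s.
At crossover x/V₁ = x/V₂ + tᵢ ⇒ x = tᵢ/(1/V₁ − 1/V₂) = 0.00518/(6.0205e-04 − 3.2258e-04) = 18.55 m.

19 m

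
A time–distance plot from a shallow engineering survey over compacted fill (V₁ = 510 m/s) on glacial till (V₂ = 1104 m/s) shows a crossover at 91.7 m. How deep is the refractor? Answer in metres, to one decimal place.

27.8 m

h = (x_cross/2)·√((V₂−V₁)/(V₂+V₁)).
(V₂−V₁)/(V₂+V₁) = (1104−510)/(1104+510) = 0.3680; √ = 0.6067.
h = (91.7/2)·0.6067 = 27.82 m.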